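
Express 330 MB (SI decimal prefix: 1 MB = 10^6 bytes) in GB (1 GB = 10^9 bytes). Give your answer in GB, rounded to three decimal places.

0.330 GB

330 MB = 330 × 10^6 bytes = 330,000,000 bytes
1 GB = 10^9 bytes = 1,000,000,000 bytes
330,000,000 / 1,000,000,000 = 0.330 GB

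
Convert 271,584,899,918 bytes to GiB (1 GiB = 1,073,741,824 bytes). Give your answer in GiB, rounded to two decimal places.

252.93 GiB

271,584,899,918 bytes given.
1 GiB = 2^30 bytes = 1,073,741,824 bytes
271,584,899,918 / 1,073,741,824 = 252.93 GiB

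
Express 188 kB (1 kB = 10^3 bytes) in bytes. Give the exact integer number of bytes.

188,000 bytes

188 × 1,000 = 188,000 bytes  (1 kB = 10^3 bytes)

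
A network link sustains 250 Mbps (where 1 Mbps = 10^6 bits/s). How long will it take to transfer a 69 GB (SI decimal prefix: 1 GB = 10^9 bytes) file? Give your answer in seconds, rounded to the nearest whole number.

2,208 seconds

69 GB = 69,000,000,000 bytes = 552,000,000,000 bits
250 Mbps = 250,000,000 bits/s
time = 552,000,000,000 / 250,000,000 = 2,208 s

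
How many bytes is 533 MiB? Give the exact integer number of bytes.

558,891,008 bytes

533 × 1,048,576 = 558,891,008 bytes  (1 MiB = 2^20 bytes)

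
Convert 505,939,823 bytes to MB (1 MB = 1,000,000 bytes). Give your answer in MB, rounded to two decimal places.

505.94 MB

505,939,823 bytes given.
1 MB = 1,000,000 bytes
505,939,823 / 1,000,000 = 505.94 MB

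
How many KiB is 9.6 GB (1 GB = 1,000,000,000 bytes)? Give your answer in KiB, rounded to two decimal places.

9.6 GB = 9.6 × 10^9 bytes = 9,600,000,000 bytes
1 KiB = 2^10 bytes = 1,024 bytes
9,600,000,000 / 1,024 = 9,375,000.00 KiB

9,375,000.00 KiB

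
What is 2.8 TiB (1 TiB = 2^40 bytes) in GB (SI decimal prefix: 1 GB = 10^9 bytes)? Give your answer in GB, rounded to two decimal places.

2.8 TiB = 2.8 × 2^40 bytes = 3,078,632,557,772.8 bytes
1 GB = 1,000,000,000 bytes
3,078,632,557,772.8 / 1,000,000,000 = 3,078.63 GB

3,078.63 GB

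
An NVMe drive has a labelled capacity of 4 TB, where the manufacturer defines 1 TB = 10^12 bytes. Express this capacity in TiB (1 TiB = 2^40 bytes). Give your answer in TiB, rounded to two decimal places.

4 TB × 1,000,000,000,000 bytes/TB = 4,000,000,000,000 bytes
1 TiB = 2^40 bytes = 1,099,511,627,776 bytes
4,000,000,000,000 / 1,099,511,627,776 = 3.64 TiB

3.64 TiB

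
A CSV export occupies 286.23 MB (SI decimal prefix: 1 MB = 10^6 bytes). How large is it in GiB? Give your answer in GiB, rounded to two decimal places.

286.23 MB = 286.23 × 10^6 bytes = 286,230,000 bytes
1 GiB = 2^30 bytes = 1,073,741,824 bytes
286,230,000 / 1,073,741,824 = 0.27 GiB

0.27 GiB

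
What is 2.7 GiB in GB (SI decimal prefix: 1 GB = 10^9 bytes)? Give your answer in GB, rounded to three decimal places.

2.7 GiB = 2.7 × 2^30 bytes = 2,899,102,924.8 bytes
1 GB = 10^9 bytes = 1,000,000,000 bytes
2,899,102,924.8 / 1,000,000,000 = 2.899 GB

2.899 GB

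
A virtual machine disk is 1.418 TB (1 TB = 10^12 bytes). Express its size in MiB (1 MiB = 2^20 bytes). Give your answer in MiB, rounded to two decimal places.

1,352,310.18 MiB

1.418 TB = 1.418 × 10^12 bytes = 1,418,000,000,000 bytes
1 MiB = 2^20 bytes = 1,048,576 bytes
1,418,000,000,000 / 1,048,576 = 1,352,310.18 MiB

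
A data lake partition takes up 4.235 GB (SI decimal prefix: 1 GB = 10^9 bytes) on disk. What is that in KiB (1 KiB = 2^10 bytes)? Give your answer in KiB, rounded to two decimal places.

4.235 GB × 1,000,000,000 bytes/GB = 4,235,000,000 bytes
1 KiB = 1,024 bytes
4,235,000,000 / 1,024 = 4,135,742.19 KiB

4,135,742.19 KiB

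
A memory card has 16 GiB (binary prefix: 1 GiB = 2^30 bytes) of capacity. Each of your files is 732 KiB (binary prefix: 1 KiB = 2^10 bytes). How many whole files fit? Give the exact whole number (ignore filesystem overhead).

Capacity: 16 GiB = 17,179,869,184 bytes
Per item: 732 KiB = 749,568 bytes
⌊17,179,869,184 / 749,568⌋ = 22,919

22,919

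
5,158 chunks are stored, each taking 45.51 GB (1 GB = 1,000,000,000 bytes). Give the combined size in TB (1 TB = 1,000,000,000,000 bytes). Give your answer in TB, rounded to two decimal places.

234.74 TB

Total = 5,158 × 45.51 GB = 234740.58 GB
= 234740.58 × 1,000,000,000 bytes = 234,740,580,000,000 bytes
1 TB = 1,000,000,000,000 bytes
234,740,580,000,000 / 1,000,000,000,000 = 234.74 TB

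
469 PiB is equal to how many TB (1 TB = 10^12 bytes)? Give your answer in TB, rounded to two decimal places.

528,047.06 TB

469 PiB × 1,125,899,906,842,624 bytes/PiB = 528,047,056,309,190,656 bytes
1 TB = 1,000,000,000,000 bytes
528,047,056,309,190,656 / 1,000,000,000,000 = 528,047.06 TB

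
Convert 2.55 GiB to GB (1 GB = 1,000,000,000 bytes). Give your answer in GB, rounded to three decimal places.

2.55 GiB = 2.55 × 2^30 bytes = 2,738,041,651.2 bytes
1 GB = 10^9 bytes = 1,000,000,000 bytes
2,738,041,651.2 / 1,000,000,000 = 2.738 GB

2.738 GB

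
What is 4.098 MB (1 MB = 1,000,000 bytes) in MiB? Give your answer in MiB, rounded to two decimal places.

3.91 MiB

4.098 MB = 4.098 × 10^6 bytes = 4,098,000 bytes
1 MiB = 1,048,576 bytes
4,098,000 / 1,048,576 = 3.91 MiB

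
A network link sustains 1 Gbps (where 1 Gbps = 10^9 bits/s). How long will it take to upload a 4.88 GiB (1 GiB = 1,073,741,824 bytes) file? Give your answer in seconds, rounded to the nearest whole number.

42 seconds

4.88 GiB = 5,239,860,101.12 bytes = 41,918,880,808.96 bits
1 Gbps = 1,000,000,000 bits/s
time = 41,918,880,808.96 / 1,000,000,000 = 42 s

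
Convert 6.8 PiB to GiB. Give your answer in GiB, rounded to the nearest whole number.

6.8 PiB × 1,125,899,906,842,624 bytes/PiB = 7,656,119,366,529,843.2 bytes
1 GiB = 1,073,741,824 bytes
7,656,119,366,529,843.2 / 1,073,741,824 = 7,130,317 GiB

7,130,317 GiB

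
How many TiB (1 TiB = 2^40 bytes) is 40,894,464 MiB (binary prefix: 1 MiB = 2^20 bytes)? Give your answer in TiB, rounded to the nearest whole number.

40,894,464 MiB = 40,894,464 × 2^20 bytes = 42,880,953,483,264 bytes
1 TiB = 2^40 bytes = 1,099,511,627,776 bytes
42,880,953,483,264 / 1,099,511,627,776 = 39 TiB

39 TiB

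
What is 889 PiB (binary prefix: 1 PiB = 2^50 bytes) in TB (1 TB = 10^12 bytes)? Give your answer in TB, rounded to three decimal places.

1,000,925.017 TB

889 PiB × 1,125,899,906,842,624 bytes/PiB = 1,000,925,017,183,092,736 bytes
1 TB = 10^12 bytes = 1,000,000,000,000 bytes
1,000,925,017,183,092,736 / 1,000,000,000,000 = 1,000,925.017 TB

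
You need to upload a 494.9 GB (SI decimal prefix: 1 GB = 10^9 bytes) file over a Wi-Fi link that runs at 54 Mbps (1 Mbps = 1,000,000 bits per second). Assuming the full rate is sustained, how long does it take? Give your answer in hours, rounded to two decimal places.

20.37 hours

494.9 GB = 494,900,000,000 bytes = 3,959,200,000,000 bits
54 Mbps = 54,000,000 bits/s
time = 3,959,200,000,000 / 54,000,000 = 73,318.5185 s
73,318.5185 s / 3600 = 20.37 hours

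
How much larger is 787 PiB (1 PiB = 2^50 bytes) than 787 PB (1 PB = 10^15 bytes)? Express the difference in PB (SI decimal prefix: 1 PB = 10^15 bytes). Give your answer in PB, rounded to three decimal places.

99.083 PB

787 PiB = 787 × 1,125,899,906,842,624 = 886,083,226,685,145,088 bytes
787 PB = 787 × 1,000,000,000,000,000 = 787,000,000,000,000,000 bytes
difference = 99,083,226,685,145,088 bytes
99,083,226,685,145,088 / 1,000,000,000,000,000 = 99.083 PB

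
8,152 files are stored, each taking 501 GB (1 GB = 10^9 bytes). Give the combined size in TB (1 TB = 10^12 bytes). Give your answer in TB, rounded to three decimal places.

Total = 8,152 × 501 GB = 4,084,152 GB
= 4,084,152 × 1,000,000,000 bytes = 4,084,152,000,000,000 bytes
1 TB = 1,000,000,000,000 bytes
4,084,152,000,000,000 / 1,000,000,000,000 = 4,084.152 TB

4,084.152 TB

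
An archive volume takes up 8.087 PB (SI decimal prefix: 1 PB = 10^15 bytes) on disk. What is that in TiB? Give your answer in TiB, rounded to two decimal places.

8.087 PB = 8.087 × 10^15 bytes = 8,087,000,000,000,000 bytes
1 TiB = 2^40 bytes = 1,099,511,627,776 bytes
8,087,000,000,000,000 / 1,099,511,627,776 = 7,355.08 TiB

7,355.08 TiB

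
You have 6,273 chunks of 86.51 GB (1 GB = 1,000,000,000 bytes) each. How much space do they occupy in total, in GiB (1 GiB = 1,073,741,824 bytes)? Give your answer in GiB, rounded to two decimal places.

505,407.56 GiB

Total = 6,273 × 86.51 GB = 542677.23 GB
= 542677.23 × 1,000,000,000 bytes = 542,677,230,000,000 bytes
1 GiB = 1,073,741,824 bytes
542,677,230,000,000 / 1,073,741,824 = 505,407.56 GiB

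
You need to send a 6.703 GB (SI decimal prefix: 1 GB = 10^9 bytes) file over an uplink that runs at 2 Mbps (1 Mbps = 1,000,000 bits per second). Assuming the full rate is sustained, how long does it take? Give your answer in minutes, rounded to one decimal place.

6.703 GB = 6,703,000,000 bytes = 53,624,000,000 bits
2 Mbps = 2,000,000 bits/s
time = 53,624,000,000 / 2,000,000 = 26,812.00 s
26,812.00 s / 60 = 446.9 minutes

446.9 minutes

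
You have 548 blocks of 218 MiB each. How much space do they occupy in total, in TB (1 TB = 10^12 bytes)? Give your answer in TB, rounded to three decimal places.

0.125 TB

Total = 548 × 218 MiB = 119,464 MiB
= 119,464 × 1,048,576 bytes = 125,267,083,264 bytes
1 TB = 1,000,000,000,000 bytes
125,267,083,264 / 1,000,000,000,000 = 0.125 TB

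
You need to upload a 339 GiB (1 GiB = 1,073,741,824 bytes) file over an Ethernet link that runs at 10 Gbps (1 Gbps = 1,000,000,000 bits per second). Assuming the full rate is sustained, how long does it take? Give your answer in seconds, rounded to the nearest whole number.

339 GiB = 363,998,478,336 bytes = 2,911,987,826,688 bits
10 Gbps = 10,000,000,000 bits/s
time = 2,911,987,826,688 / 10,000,000,000 = 291 s

291 seconds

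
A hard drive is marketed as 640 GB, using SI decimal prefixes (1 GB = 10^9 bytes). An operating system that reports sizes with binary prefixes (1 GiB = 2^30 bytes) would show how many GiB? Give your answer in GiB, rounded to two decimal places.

640 GB × 1,000,000,000 bytes/GB = 640,000,000,000 bytes
1 GiB = 2^30 bytes = 1,073,741,824 bytes
640,000,000,000 / 1,073,741,824 = 596.05 GiB

596.05 GiB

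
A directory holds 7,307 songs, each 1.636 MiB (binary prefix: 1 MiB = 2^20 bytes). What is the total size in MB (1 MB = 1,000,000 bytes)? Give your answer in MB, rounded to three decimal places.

Total = 7,307 × 1.636 MiB = 11954.252 MiB
= 11954.252 × 1,048,576 bytes = 12,534,941,745.152 bytes
1 MB = 1,000,000 bytes
12,534,941,745.152 / 1,000,000 = 12,534.942 MB

12,534.942 MB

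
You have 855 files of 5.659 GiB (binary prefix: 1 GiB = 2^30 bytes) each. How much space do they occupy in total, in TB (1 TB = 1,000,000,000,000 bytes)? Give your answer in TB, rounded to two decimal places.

5.20 TB

Total = 855 × 5.659 GiB = 4838.445 GiB
= 4838.445 × 1,073,741,824 bytes = 5,195,240,759,623.68 bytes
1 TB = 1,000,000,000,000 bytes
5,195,240,759,623.68 / 1,000,000,000,000 = 5.20 TB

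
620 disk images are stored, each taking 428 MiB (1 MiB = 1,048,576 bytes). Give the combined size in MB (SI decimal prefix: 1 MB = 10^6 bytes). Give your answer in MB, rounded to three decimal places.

278,250.127 MB

Total = 620 × 428 MiB = 265,360 MiB
= 265,360 × 1,048,576 bytes = 278,250,127,360 bytes
1 MB = 1,000,000 bytes
278,250,127,360 / 1,000,000 = 278,250.127 MB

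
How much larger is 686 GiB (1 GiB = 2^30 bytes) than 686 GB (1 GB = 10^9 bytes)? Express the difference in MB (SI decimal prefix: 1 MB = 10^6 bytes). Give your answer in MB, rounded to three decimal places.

686 GiB = 686 × 1,073,741,824 = 736,586,891,264 bytes
686 GB = 686 × 1,000,000,000 = 686,000,000,000 bytes
difference = 50,586,891,264 bytes
50,586,891,264 / 1,000,000 = 50,586.891 MB

50,586.891 MB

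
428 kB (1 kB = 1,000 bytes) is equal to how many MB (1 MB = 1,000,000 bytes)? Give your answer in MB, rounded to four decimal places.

0.4280 MB

428 kB × 1,000 bytes/kB = 428,000 bytes
1 MB = 1,000,000 bytes
428,000 / 1,000,000 = 0.4280 MB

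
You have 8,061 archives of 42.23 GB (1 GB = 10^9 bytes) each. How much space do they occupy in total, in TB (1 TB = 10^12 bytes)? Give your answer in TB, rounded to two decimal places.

Total = 8,061 × 42.23 GB = 340416.03 GB
= 340416.03 × 1,000,000,000 bytes = 340,416,030,000,000 bytes
1 TB = 1,000,000,000,000 bytes
340,416,030,000,000 / 1,000,000,000,000 = 340.42 TB

340.42 TB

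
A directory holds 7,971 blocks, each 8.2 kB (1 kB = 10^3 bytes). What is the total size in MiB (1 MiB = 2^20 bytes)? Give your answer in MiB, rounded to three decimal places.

Total = 7,971 × 8.2 kB = 65362.2 kB
= 65362.2 × 1,000 bytes = 65,362,200 bytes
1 MiB = 1,048,576 bytes
65,362,200 / 1,048,576 = 62.334 MiB

62.334 MiB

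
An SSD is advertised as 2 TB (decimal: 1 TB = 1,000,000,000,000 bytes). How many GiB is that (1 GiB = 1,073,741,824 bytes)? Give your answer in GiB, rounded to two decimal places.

1,862.65 GiB

2 TB = 2 × 10^12 bytes = 2,000,000,000,000 bytes
1 GiB = 1,073,741,824 bytes
2,000,000,000,000 / 1,073,741,824 = 1,862.65 GiB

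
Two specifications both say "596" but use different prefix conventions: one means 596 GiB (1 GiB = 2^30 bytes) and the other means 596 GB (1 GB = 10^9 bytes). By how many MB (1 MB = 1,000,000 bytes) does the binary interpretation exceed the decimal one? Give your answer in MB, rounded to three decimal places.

596 GiB = 596 × 1,073,741,824 = 639,950,127,104 bytes
596 GB = 596 × 1,000,000,000 = 596,000,000,000 bytes
difference = 43,950,127,104 bytes
43,950,127,104 / 1,000,000 = 43,950.127 MB

43,950.127 MB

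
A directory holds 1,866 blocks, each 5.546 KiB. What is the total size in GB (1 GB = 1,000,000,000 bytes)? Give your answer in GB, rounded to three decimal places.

0.011 GB

Total = 1,866 × 5.546 KiB = 10348.836 KiB
= 10348.836 × 1,024 bytes = 10,597,208.064 bytes
1 GB = 1,000,000,000 bytes
10,597,208.064 / 1,000,000,000 = 0.011 GB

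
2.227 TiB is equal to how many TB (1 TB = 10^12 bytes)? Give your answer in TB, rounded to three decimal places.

2.227 TiB × 1,099,511,627,776 bytes/TiB = 2,448,612,395,057.152 bytes
1 TB = 1,000,000,000,000 bytes
2,448,612,395,057.152 / 1,000,000,000,000 = 2.449 TB

2.449 TB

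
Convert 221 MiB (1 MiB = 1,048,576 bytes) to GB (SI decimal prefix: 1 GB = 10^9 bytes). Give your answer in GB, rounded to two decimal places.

221 MiB = 221 × 2^20 bytes = 231,735,296 bytes
1 GB = 1,000,000,000 bytes
231,735,296 / 1,000,000,000 = 0.23 GB

0.23 GB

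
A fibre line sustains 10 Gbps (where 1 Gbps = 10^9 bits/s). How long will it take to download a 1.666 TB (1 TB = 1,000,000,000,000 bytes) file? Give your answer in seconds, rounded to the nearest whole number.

1.666 TB = 1,666,000,000,000 bytes = 13,328,000,000,000 bits
10 Gbps = 10,000,000,000 bits/s
time = 13,328,000,000,000 / 10,000,000,000 = 1,333 s

1,333 seconds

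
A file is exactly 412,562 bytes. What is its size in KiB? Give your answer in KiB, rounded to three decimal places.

412,562 bytes given.
1 KiB = 2^10 bytes = 1,024 bytes
412,562 / 1,024 = 402.893 KiB

402.893 KiB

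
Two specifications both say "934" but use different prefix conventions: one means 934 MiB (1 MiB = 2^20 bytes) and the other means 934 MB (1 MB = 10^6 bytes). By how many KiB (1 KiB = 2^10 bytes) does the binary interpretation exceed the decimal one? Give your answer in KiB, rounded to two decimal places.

44,306.63 KiB

934 MiB = 934 × 1,048,576 = 979,369,984 bytes
934 MB = 934 × 1,000,000 = 934,000,000 bytes
difference = 45,369,984 bytes
45,369,984 / 1,024 = 44,306.63 KiB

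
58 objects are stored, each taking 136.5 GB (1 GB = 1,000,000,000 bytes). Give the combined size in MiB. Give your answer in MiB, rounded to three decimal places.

Total = 58 × 136.5 GB = 7917 GB
= 7917 × 1,000,000,000 bytes = 7,917,000,000,000 bytes
1 MiB = 1,048,576 bytes
7,917,000,000,000 / 1,048,576 = 7,550,239.563 MiB

7,550,239.563 MiB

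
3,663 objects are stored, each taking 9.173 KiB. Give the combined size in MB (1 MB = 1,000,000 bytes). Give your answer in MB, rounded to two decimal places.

Total = 3,663 × 9.173 KiB = 33600.699 KiB
= 33600.699 × 1,024 bytes = 34,407,115.776 bytes
1 MB = 1,000,000 bytes
34,407,115.776 / 1,000,000 = 34.41 MB

34.41 MB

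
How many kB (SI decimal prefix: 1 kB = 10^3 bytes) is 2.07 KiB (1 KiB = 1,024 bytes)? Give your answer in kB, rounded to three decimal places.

2.07 KiB = 2.07 × 2^10 bytes = 2,119.68 bytes
1 kB = 1,000 bytes
2,119.68 / 1,000 = 2.120 kB

2.120 kB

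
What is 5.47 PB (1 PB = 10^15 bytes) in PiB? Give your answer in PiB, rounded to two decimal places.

5.47 PB × 1,000,000,000,000,000 bytes/PB = 5,470,000,000,000,000 bytes
1 PiB = 2^50 bytes = 1,125,899,906,842,624 bytes
5,470,000,000,000,000 / 1,125,899,906,842,624 = 4.86 PiB

4.86 PiB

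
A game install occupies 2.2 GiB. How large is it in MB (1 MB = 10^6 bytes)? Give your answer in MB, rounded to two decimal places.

2.2 GiB = 2.2 × 2^30 bytes = 2,362,232,012.8 bytes
1 MB = 1,000,000 bytes
2,362,232,012.8 / 1,000,000 = 2,362.23 MB

2,362.23 MB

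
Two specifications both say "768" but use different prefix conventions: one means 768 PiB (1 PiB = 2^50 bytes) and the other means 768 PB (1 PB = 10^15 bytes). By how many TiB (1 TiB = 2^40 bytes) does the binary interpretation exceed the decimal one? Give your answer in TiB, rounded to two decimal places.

87,940.07 TiB

768 PiB = 768 × 1,125,899,906,842,624 = 864,691,128,455,135,232 bytes
768 PB = 768 × 1,000,000,000,000,000 = 768,000,000,000,000,000 bytes
difference = 96,691,128,455,135,232 bytes
96,691,128,455,135,232 / 1,099,511,627,776 = 87,940.07 TiB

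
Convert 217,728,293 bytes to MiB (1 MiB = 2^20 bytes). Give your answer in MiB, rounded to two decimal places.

217,728,293 bytes given.
1 MiB = 1,048,576 bytes
217,728,293 / 1,048,576 = 207.64 MiB

207.64 MiB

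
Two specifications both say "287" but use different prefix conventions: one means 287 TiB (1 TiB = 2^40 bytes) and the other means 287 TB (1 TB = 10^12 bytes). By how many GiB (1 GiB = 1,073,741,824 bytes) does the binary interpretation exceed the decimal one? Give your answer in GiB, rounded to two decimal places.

287 TiB = 287 × 1,099,511,627,776 = 315,559,837,171,712 bytes
287 TB = 287 × 1,000,000,000,000 = 287,000,000,000,000 bytes
difference = 28,559,837,171,712 bytes
28,559,837,171,712 / 1,073,741,824 = 26,598.42 GiB

26,598.42 GiB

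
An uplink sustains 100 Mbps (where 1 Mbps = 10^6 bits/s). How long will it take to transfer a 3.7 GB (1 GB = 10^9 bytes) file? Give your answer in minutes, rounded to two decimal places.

3.7 GB = 3,700,000,000 bytes = 29,600,000,000 bits
100 Mbps = 100,000,000 bits/s
time = 29,600,000,000 / 100,000,000 = 296.000 s
296.000 s / 60 = 4.93 minutes

4.93 minutes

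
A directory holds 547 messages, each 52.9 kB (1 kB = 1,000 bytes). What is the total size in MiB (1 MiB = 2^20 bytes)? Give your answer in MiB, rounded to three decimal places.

27.596 MiB

Total = 547 × 52.9 kB = 28936.3 kB
= 28936.3 × 1,000 bytes = 28,936,300 bytes
1 MiB = 1,048,576 bytes
28,936,300 / 1,048,576 = 27.596 MiB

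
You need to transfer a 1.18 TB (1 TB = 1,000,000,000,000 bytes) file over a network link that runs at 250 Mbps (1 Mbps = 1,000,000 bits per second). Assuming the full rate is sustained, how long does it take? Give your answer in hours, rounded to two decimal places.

10.49 hours

1.18 TB = 1,180,000,000,000 bytes = 9,440,000,000,000 bits
250 Mbps = 250,000,000 bits/s
time = 9,440,000,000,000 / 250,000,000 = 37,760.0000 s
37,760.0000 s / 3600 = 10.49 hours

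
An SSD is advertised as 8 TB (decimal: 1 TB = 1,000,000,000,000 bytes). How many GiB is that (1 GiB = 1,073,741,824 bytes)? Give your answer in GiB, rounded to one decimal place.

7,450.6 GiB

8 TB = 8 × 10^12 bytes = 8,000,000,000,000 bytes
1 GiB = 2^30 bytes = 1,073,741,824 bytes
8,000,000,000,000 / 1,073,741,824 = 7,450.6 GiB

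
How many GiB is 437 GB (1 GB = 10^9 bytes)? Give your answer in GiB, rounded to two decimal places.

406.99 GiB

437 GB = 437 × 10^9 bytes = 437,000,000,000 bytes
1 GiB = 2^30 bytes = 1,073,741,824 bytes
437,000,000,000 / 1,073,741,824 = 406.99 GiB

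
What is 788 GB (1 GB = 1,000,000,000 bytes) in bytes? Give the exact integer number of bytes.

788,000,000,000 bytes

788 × 1,000,000,000 = 788,000,000,000 bytes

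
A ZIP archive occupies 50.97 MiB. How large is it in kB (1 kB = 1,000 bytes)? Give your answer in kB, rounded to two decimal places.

53,445.92 kB

50.97 MiB = 50.97 × 2^20 bytes = 53,445,918.72 bytes
1 kB = 10^3 bytes = 1,000 bytes
53,445,918.72 / 1,000 = 53,445.92 kB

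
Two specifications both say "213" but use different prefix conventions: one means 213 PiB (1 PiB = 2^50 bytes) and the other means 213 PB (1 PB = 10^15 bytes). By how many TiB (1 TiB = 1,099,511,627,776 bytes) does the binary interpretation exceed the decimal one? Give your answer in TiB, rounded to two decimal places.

213 PiB = 213 × 1,125,899,906,842,624 = 239,816,680,157,478,912 bytes
213 PB = 213 × 1,000,000,000,000,000 = 213,000,000,000,000,000 bytes
difference = 26,816,680,157,478,912 bytes
26,816,680,157,478,912 / 1,099,511,627,776 = 24,389.63 TiB

24,389.63 TiB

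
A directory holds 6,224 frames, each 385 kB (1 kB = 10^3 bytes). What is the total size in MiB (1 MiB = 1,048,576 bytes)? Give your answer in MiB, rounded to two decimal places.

Total = 6,224 × 385 kB = 2,396,240 kB
= 2,396,240 × 1,000 bytes = 2,396,240,000 bytes
1 MiB = 1,048,576 bytes
2,396,240,000 / 1,048,576 = 2,285.23 MiB

2,285.23 MiB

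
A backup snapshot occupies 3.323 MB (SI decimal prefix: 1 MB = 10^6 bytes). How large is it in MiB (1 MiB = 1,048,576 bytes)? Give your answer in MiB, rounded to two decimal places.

3.323 MB × 1,000,000 bytes/MB = 3,323,000 bytes
1 MiB = 2^20 bytes = 1,048,576 bytes
3,323,000 / 1,048,576 = 3.17 MiB

3.17 MiB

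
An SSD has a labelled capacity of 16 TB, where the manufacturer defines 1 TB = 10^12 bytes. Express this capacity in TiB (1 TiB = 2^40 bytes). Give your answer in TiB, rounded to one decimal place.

16 TB = 16 × 10^12 bytes = 16,000,000,000,000 bytes
1 TiB = 1,099,511,627,776 bytes
16,000,000,000,000 / 1,099,511,627,776 = 14.6 TiB

14.6 TiB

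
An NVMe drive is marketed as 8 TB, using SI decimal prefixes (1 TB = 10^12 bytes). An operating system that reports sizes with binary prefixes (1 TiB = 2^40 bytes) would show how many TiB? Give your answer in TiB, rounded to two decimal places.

7.28 TiB

8 TB = 8 × 10^12 bytes = 8,000,000,000,000 bytes
1 TiB = 1,099,511,627,776 bytes
8,000,000,000,000 / 1,099,511,627,776 = 7.28 TiB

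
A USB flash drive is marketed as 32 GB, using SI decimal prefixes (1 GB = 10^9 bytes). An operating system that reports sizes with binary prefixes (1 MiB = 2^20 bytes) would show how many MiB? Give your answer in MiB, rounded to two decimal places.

30,517.58 MiB

32 GB = 32 × 10^9 bytes = 32,000,000,000 bytes
1 MiB = 1,048,576 bytes
32,000,000,000 / 1,048,576 = 30,517.58 MiB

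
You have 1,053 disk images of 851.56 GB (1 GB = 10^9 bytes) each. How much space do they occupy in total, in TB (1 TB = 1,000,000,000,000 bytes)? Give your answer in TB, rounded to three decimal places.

896.693 TB

Total = 1,053 × 851.56 GB = 896692.68 GB
= 896692.68 × 1,000,000,000 bytes = 896,692,680,000,000 bytes
1 TB = 1,000,000,000,000 bytes
896,692,680,000,000 / 1,000,000,000,000 = 896.693 TB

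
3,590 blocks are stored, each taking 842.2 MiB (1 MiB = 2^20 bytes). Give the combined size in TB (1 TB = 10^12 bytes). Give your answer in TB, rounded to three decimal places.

Total = 3,590 × 842.2 MiB = 3,023,498 MiB
= 3,023,498 × 1,048,576 bytes = 3,170,367,438,848 bytes
1 TB = 1,000,000,000,000 bytes
3,170,367,438,848 / 1,000,000,000,000 = 3.170 TB

3.170 TB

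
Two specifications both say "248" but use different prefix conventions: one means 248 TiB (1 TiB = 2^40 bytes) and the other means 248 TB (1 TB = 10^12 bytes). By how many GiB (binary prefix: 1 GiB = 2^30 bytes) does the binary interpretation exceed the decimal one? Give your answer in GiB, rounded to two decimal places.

22,984.00 GiB

248 TiB = 248 × 1,099,511,627,776 = 272,678,883,688,448 bytes
248 TB = 248 × 1,000,000,000,000 = 248,000,000,000,000 bytes
difference = 24,678,883,688,448 bytes
24,678,883,688,448 / 1,073,741,824 = 22,984.00 GiB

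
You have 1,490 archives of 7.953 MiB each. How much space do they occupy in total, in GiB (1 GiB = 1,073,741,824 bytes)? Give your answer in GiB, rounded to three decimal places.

11.572 GiB

Total = 1,490 × 7.953 MiB = 11849.97 MiB
= 11849.97 × 1,048,576 bytes = 12,425,594,142.72 bytes
1 GiB = 1,073,741,824 bytes
12,425,594,142.72 / 1,073,741,824 = 11.572 GiB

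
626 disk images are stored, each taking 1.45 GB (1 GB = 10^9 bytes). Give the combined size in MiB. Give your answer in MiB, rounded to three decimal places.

865,650.177 MiB

Total = 626 × 1.45 GB = 907.7 GB
= 907.7 × 1,000,000,000 bytes = 907,700,000,000 bytes
1 MiB = 1,048,576 bytes
907,700,000,000 / 1,048,576 = 865,650.177 MiB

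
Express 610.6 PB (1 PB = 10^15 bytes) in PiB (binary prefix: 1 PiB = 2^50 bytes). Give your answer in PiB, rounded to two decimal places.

610.6 PB × 1,000,000,000,000,000 bytes/PB = 610,600,000,000,000,000 bytes
1 PiB = 2^50 bytes = 1,125,899,906,842,624 bytes
610,600,000,000,000,000 / 1,125,899,906,842,624 = 542.32 PiB

542.32 PiB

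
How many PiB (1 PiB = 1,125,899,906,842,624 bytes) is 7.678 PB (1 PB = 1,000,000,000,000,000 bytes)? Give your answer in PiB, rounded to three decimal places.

7.678 PB = 7.678 × 10^15 bytes = 7,678,000,000,000,000 bytes
1 PiB = 1,125,899,906,842,624 bytes
7,678,000,000,000,000 / 1,125,899,906,842,624 = 6.819 PiB

6.819 PiB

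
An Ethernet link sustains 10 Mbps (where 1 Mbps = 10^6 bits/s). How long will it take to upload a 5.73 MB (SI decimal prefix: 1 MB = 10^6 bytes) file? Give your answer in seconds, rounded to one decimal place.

4.6 seconds

5.73 MB = 5,730,000 bytes = 45,840,000 bits
10 Mbps = 10,000,000 bits/s
time = 45,840,000 / 10,000,000 = 4.6 s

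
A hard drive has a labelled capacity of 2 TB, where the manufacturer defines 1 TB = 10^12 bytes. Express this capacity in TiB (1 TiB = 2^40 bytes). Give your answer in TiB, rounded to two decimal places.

2 TB = 2 × 10^12 bytes = 2,000,000,000,000 bytes
1 TiB = 1,099,511,627,776 bytes
2,000,000,000,000 / 1,099,511,627,776 = 1.82 TiB

1.82 TiB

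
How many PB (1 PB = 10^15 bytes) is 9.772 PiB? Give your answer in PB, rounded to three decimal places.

11.002 PB

9.772 PiB × 1,125,899,906,842,624 bytes/PiB = 11,002,293,889,666,121.728 bytes
1 PB = 10^15 bytes = 1,000,000,000,000,000 bytes
11,002,293,889,666,121.728 / 1,000,000,000,000,000 = 11.002 PB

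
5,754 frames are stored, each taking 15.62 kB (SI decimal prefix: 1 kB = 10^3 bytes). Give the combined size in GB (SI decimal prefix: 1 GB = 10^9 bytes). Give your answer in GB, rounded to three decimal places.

Total = 5,754 × 15.62 kB = 89877.48 kB
= 89877.48 × 1,000 bytes = 89,877,480 bytes
1 GB = 1,000,000,000 bytes
89,877,480 / 1,000,000,000 = 0.090 GB

0.090 GB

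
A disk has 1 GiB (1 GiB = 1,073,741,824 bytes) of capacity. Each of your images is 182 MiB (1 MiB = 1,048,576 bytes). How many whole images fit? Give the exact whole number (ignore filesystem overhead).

5

Capacity: 1 GiB = 1,073,741,824 bytes
Per item: 182 MiB = 190,840,832 bytes
⌊1,073,741,824 / 190,840,832⌋ = 5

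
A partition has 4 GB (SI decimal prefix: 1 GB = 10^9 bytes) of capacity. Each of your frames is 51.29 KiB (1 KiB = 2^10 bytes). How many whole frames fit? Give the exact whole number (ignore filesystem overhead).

Capacity: 4 GB = 4,000,000,000 bytes
Per item: 51.29 KiB = 52,520.96 bytes
⌊4,000,000,000 / 52,520.96⌋ = 76,160

76,160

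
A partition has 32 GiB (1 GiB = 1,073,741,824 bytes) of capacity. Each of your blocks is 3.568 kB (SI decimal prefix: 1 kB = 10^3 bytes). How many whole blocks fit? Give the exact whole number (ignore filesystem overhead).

9,629,971

Capacity: 32 GiB = 34,359,738,368 bytes
Per item: 3.568 kB = 3,568 bytes
⌊34,359,738,368 / 3,568⌋ = 9,629,971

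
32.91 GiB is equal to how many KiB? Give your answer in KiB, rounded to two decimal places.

32.91 GiB × 1,073,741,824 bytes/GiB = 35,336,843,427.84 bytes
1 KiB = 1,024 bytes
35,336,843,427.84 / 1,024 = 34,508,636.16 KiB

34,508,636.16 KiB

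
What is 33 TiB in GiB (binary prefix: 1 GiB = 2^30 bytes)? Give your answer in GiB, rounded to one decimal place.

33 TiB = 33 × 2^40 bytes = 36,283,883,716,608 bytes
1 GiB = 2^30 bytes = 1,073,741,824 bytes
36,283,883,716,608 / 1,073,741,824 = 33,792.0 GiB

33,792.0 GiB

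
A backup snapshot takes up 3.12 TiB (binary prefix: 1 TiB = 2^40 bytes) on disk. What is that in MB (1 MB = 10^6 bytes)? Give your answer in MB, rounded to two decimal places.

3.12 TiB = 3.12 × 2^40 bytes = 3,430,476,278,661.12 bytes
1 MB = 10^6 bytes = 1,000,000 bytes
3,430,476,278,661.12 / 1,000,000 = 3,430,476.28 MB

3,430,476.28 MB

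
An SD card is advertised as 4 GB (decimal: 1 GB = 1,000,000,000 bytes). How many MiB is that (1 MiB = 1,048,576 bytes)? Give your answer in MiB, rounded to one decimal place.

4 GB = 4 × 10^9 bytes = 4,000,000,000 bytes
1 MiB = 1,048,576 bytes
4,000,000,000 / 1,048,576 = 3,814.7 MiB

3,814.7 MiB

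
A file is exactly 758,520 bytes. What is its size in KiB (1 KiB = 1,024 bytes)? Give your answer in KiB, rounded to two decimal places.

758,520 bytes given.
1 KiB = 1,024 bytes
758,520 / 1,024 = 740.74 KiB

740.74 KiB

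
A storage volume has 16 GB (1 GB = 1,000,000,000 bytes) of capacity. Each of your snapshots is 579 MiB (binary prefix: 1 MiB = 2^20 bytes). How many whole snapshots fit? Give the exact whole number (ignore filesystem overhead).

Capacity: 16 GB = 16,000,000,000 bytes
Per item: 579 MiB = 607,125,504 bytes
⌊16,000,000,000 / 607,125,504⌋ = 26

26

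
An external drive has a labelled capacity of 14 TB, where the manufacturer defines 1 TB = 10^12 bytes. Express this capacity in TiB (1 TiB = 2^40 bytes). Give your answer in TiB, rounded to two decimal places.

14 TB = 14 × 10^12 bytes = 14,000,000,000,000 bytes
1 TiB = 2^40 bytes = 1,099,511,627,776 bytes
14,000,000,000,000 / 1,099,511,627,776 = 12.73 TiB

12.73 TiB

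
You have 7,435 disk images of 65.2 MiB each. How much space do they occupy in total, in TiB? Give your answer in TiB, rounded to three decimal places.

Total = 7,435 × 65.2 MiB = 484,762 MiB
= 484,762 × 1,048,576 bytes = 508,309,798,912 bytes
1 TiB = 1,099,511,627,776 bytes
508,309,798,912 / 1,099,511,627,776 = 0.462 TiB

0.462 TiB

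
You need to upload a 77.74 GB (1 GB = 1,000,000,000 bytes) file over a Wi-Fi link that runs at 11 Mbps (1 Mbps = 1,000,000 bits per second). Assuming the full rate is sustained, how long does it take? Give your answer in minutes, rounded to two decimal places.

77.74 GB = 77,740,000,000 bytes = 621,920,000,000 bits
11 Mbps = 11,000,000 bits/s
time = 621,920,000,000 / 11,000,000 = 56,538.182 s
56,538.182 s / 60 = 942.30 minutes

942.30 minutes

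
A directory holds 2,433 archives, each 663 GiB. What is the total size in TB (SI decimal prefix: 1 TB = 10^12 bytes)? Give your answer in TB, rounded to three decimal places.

1,732.030 TB

Total = 2,433 × 663 GiB = 1,613,079 GiB
= 1,613,079 × 1,073,741,824 bytes = 1,732,030,387,716,096 bytes
1 TB = 1,000,000,000,000 bytes
1,732,030,387,716,096 / 1,000,000,000,000 = 1,732.030 TB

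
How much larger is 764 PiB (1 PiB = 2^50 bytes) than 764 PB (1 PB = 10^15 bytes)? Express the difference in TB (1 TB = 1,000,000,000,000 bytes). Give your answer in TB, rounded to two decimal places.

764 PiB = 764 × 1,125,899,906,842,624 = 860,187,528,827,764,736 bytes
764 PB = 764 × 1,000,000,000,000,000 = 764,000,000,000,000,000 bytes
difference = 96,187,528,827,764,736 bytes
96,187,528,827,764,736 / 1,000,000,000,000 = 96,187.53 TB

96,187.53 TB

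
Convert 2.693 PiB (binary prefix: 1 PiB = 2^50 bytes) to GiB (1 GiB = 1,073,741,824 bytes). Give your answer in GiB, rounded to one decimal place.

2.693 PiB × 1,125,899,906,842,624 bytes/PiB = 3,032,048,449,127,186.432 bytes
1 GiB = 2^30 bytes = 1,073,741,824 bytes
3,032,048,449,127,186.432 / 1,073,741,824 = 2,823,815.2 GiB

2,823,815.2 GiB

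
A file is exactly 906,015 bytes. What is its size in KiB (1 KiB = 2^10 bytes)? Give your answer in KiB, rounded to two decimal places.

884.78 KiB

906,015 bytes given.
1 KiB = 2^10 bytes = 1,024 bytes
906,015 / 1,024 = 884.78 KiB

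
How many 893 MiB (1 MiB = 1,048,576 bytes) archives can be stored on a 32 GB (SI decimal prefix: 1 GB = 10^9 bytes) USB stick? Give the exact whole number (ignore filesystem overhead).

34

Capacity: 32 GB = 32,000,000,000 bytes
Per item: 893 MiB = 936,378,368 bytes
⌊32,000,000,000 / 936,378,368⌋ = 34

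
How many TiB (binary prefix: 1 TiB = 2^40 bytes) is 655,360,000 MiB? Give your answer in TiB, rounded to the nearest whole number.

625 TiB

655,360,000 MiB × 1,048,576 bytes/MiB = 687,194,767,360,000 bytes
1 TiB = 2^40 bytes = 1,099,511,627,776 bytes
687,194,767,360,000 / 1,099,511,627,776 = 625 TiB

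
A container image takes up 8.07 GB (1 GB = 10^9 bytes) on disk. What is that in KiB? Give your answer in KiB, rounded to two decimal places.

7,880,859.38 KiB

8.07 GB = 8.07 × 10^9 bytes = 8,070,000,000 bytes
1 KiB = 1,024 bytes
8,070,000,000 / 1,024 = 7,880,859.38 KiB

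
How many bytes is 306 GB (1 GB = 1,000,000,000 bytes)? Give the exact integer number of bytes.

306,000,000,000 bytes

306 × 1,000,000,000 = 306,000,000,000 bytes  (1 GB = 10^9 bytes)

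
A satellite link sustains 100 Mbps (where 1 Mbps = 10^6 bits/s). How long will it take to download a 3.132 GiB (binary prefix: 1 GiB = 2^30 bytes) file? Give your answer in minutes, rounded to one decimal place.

4.5 minutes

3.132 GiB = 3,362,959,392.768 bytes = 26,903,675,142.144 bits
100 Mbps = 100,000,000 bits/s
time = 26,903,675,142.144 / 100,000,000 = 269.04 s
269.04 s / 60 = 4.5 minutes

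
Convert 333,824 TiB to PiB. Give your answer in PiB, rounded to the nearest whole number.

326 PiB

333,824 TiB = 333,824 × 2^40 bytes = 367,043,369,630,695,424 bytes
1 PiB = 1,125,899,906,842,624 bytes
367,043,369,630,695,424 / 1,125,899,906,842,624 = 326 PiB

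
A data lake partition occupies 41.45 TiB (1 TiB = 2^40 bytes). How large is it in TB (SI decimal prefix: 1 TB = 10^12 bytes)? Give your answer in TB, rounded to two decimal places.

45.57 TB

41.45 TiB × 1,099,511,627,776 bytes/TiB = 45,574,756,971,315.2 bytes
1 TB = 1,000,000,000,000 bytes
45,574,756,971,315.2 / 1,000,000,000,000 = 45.57 TB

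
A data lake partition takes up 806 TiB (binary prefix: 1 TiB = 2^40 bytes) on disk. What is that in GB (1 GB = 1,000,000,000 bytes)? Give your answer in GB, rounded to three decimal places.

886,206.372 GB

806 TiB = 806 × 2^40 bytes = 886,206,371,987,456 bytes
1 GB = 1,000,000,000 bytes
886,206,371,987,456 / 1,000,000,000 = 886,206.372 GB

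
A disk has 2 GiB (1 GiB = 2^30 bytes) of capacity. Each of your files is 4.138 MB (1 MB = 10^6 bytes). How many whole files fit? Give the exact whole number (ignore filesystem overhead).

518

Capacity: 2 GiB = 2,147,483,648 bytes
Per item: 4.138 MB = 4,138,000 bytes
⌊2,147,483,648 / 4,138,000⌋ = 518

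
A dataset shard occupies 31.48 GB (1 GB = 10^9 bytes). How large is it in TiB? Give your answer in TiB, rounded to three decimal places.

0.029 TiB

31.48 GB × 1,000,000,000 bytes/GB = 31,480,000,000 bytes
1 TiB = 1,099,511,627,776 bytes
31,480,000,000 / 1,099,511,627,776 = 0.029 TiB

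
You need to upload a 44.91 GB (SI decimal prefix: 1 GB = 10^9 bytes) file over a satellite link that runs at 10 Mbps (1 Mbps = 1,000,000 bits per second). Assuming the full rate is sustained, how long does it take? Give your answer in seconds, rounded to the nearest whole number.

44.91 GB = 44,910,000,000 bytes = 359,280,000,000 bits
10 Mbps = 10,000,000 bits/s
time = 359,280,000,000 / 10,000,000 = 35,928 s

35,928 seconds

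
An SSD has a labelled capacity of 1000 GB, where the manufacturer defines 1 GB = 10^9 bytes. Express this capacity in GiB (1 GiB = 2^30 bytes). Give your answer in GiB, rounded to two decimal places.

931.32 GiB

1000 GB × 1,000,000,000 bytes/GB = 1,000,000,000,000 bytes
1 GiB = 2^30 bytes = 1,073,741,824 bytes
1,000,000,000,000 / 1,073,741,824 = 931.32 GiB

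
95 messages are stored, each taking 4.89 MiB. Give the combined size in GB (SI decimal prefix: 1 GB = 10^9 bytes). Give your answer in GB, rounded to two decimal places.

Total = 95 × 4.89 MiB = 464.55 MiB
= 464.55 × 1,048,576 bytes = 487,115,980.8 bytes
1 GB = 1,000,000,000 bytes
487,115,980.8 / 1,000,000,000 = 0.49 GB

0.49 GB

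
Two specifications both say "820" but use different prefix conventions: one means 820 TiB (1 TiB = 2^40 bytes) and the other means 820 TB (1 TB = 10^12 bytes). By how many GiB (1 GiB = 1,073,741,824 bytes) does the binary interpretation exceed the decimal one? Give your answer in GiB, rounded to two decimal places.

820 TiB = 820 × 1,099,511,627,776 = 901,599,534,776,320 bytes
820 TB = 820 × 1,000,000,000,000 = 820,000,000,000,000 bytes
difference = 81,599,534,776,320 bytes
81,599,534,776,320 / 1,073,741,824 = 75,995.49 GiB

75,995.49 GiB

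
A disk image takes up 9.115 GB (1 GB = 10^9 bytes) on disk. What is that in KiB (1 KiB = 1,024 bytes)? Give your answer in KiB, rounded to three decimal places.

9.115 GB × 1,000,000,000 bytes/GB = 9,115,000,000 bytes
1 KiB = 2^10 bytes = 1,024 bytes
9,115,000,000 / 1,024 = 8,901,367.188 KiB

8,901,367.188 KiB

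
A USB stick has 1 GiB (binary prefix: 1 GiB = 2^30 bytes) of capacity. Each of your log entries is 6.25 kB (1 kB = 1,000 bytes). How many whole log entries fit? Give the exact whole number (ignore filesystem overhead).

Capacity: 1 GiB = 1,073,741,824 bytes
Per item: 6.25 kB = 6,250 bytes
⌊1,073,741,824 / 6,250⌋ = 171,798

171,798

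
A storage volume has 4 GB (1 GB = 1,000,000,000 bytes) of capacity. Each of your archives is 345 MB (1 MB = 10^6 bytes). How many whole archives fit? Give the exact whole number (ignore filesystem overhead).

Capacity: 4 GB = 4,000,000,000 bytes
Per item: 345 MB = 345,000,000 bytes
⌊4,000,000,000 / 345,000,000⌋ = 11

11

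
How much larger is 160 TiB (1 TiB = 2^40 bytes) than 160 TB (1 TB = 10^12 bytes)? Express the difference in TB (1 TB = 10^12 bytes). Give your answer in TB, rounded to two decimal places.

15.92 TB

160 TiB = 160 × 1,099,511,627,776 = 175,921,860,444,160 bytes
160 TB = 160 × 1,000,000,000,000 = 160,000,000,000,000 bytes
difference = 15,921,860,444,160 bytes
15,921,860,444,160 / 1,000,000,000,000 = 15.92 TB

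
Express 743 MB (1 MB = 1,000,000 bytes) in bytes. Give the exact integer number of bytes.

743 × 1,000,000 = 743,000,000 bytes  (1 MB = 10^6 bytes)

743,000,000 bytes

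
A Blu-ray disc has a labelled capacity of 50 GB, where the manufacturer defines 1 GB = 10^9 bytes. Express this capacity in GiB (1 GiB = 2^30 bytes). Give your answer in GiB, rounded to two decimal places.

46.57 GiB

50 GB = 50 × 10^9 bytes = 50,000,000,000 bytes
1 GiB = 1,073,741,824 bytes
50,000,000,000 / 1,073,741,824 = 46.57 GiB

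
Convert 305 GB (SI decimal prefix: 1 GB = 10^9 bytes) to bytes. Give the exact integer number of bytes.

305,000,000,000 bytes

305 × 1,000,000,000 = 305,000,000,000 bytes  (1 GB = 10^9 bytes)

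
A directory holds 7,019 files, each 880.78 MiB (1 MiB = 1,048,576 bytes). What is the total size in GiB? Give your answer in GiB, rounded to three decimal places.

6,037.300 GiB

Total = 7,019 × 880.78 MiB = 6182194.82 MiB
= 6182194.82 × 1,048,576 bytes = 6,482,501,115,576.32 bytes
1 GiB = 1,073,741,824 bytes
6,482,501,115,576.32 / 1,073,741,824 = 6,037.300 GiB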